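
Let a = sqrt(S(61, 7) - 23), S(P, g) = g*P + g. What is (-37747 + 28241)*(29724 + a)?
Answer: -282556344 - 9506*sqrt(411) ≈ -2.8275e+8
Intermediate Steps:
S(P, g) = g + P*g (S(P, g) = P*g + g = g + P*g)
a = sqrt(411) (a = sqrt(7*(1 + 61) - 23) = sqrt(7*62 - 23) = sqrt(434 - 23) = sqrt(411) ≈ 20.273)
(-37747 + 28241)*(29724 + a) = (-37747 + 28241)*(29724 + sqrt(411)) = -9506*(29724 + sqrt(411)) = -282556344 - 9506*sqrt(411)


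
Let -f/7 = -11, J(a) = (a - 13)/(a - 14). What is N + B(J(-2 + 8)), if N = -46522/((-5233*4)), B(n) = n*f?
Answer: 2913631/41864 ≈ 69.598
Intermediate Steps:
J(a) = (-13 + a)/(-14 + a)
f = 77 (f = -7*(-11) = 77)
B(n) = 77*n (B(n) = n*77 = 77*n)
N = 23261/10466 (N = -46522/(-20932) = -46522*(-1/20932) = 23261/10466 ≈ 2.2225)
N + B(J(-2 + 8)) = 23261/10466 + 77*((-13 + (-2 + 8))/(-14 + (-2 + 8))) = 23261/10466 + 77*((-13 + 6)/(-14 + 6)) = 23261/10466 + 77*(-7/(-8)) = 23261/10466 + 77*(-⅛*(-7)) = 23261/10466 + 77*(7/8) = 23261/10466 + 539/8 = 2913631/41864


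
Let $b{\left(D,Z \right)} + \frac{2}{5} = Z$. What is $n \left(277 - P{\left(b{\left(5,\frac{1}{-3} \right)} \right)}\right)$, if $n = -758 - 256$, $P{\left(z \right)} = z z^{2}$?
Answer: $- \frac{316437628}{1125} \approx -2.8128 \cdot 10^{5}$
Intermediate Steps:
$b{\left(D,Z \right)} = - \frac{2}{5} + Z$
$P{\left(z \right)} = z^{3}$
$n = -1014$ ($n = -758 - 256 = -1014$)
$n \left(277 - P{\left(b{\left(5,\frac{1}{-3} \right)} \right)}\right) = - 1014 \left(277 - \left(- \frac{2}{5} + \frac{1}{-3}\right)^{3}\right) = - 1014 \left(277 - \left(- \frac{2}{5} - \frac{1}{3}\right)^{3}\right) = - 1014 \left(277 - \left(- \frac{11}{15}\right)^{3}\right) = - 1014 \left(277 - - \frac{1331}{3375}\right) = - 1014 \left(277 + \frac{1331}{3375}\right) = \left(-1014\right) \frac{936206}{3375} = - \frac{316437628}{1125}$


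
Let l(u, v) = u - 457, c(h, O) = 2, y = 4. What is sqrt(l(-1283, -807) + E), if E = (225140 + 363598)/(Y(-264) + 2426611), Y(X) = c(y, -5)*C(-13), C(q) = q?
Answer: I*sqrt(10244239063471770)/2426585 ≈ 41.71*I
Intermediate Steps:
l(u, v) = -457 + u
Y(X) = -26 (Y(X) = 2*(-13) = -26)
E = 588738/2426585 (E = (225140 + 363598)/(-26 + 2426611) = 588738/2426585 ≈ 0.24262)
sqrt(l(-1283, -807) + E) = sqrt((-457 - 1283) + 588738/2426585) = sqrt(-1740 + 588738/2426585) = sqrt(-4221669162/2426585) = I*sqrt(10244239063471770)/2426585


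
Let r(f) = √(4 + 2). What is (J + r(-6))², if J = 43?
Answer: (43 + √6)² ≈ 2065.7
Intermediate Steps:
r(f) = √6
(J + r(-6))² = (43 + √6)²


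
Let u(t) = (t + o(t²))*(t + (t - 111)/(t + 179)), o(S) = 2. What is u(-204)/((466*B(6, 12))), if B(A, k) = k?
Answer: 32219/4660 ≈ 6.9139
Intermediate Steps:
u(t) = (2 + t)*(t + (-111 + t)/(179 + t)) (u(t) = (t + 2)*(t + (t - 111)/(t + 179)) = (2 + t)*(t + (-111 + t)/(179 + t)))
u(-204)/((466*B(6, 12))) = ((-222 + (-204)³ + 182*(-204)² + 249*(-204))/(179 - 204))/((466*12)) = ((-222 - 8489664 + 182*41616 - 50796)/(-25))/5592 = -(-222 - 8489664 + 7574112 - 50796)/25*(1/5592) = -1/25*(-966570)*(1/5592) = (193314/5)*(1/5592) = 32219/4660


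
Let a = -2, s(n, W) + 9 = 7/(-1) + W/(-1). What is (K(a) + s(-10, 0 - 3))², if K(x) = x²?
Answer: 81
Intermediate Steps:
s(n, W) = -16 - W (s(n, W) = -9 + (7/(-1) + W/(-1)) = -9 + (7*(-1) + W*(-1)) = -9 + (-7 - W) = -16 - W)
(K(a) + s(-10, 0 - 3))² = ((-2)² + (-16 - (0 - 3)))² = (4 + (-16 - 1*(-3)))² = (4 + (-16 + 3))² = (4 - 13)² = (-9)² = 81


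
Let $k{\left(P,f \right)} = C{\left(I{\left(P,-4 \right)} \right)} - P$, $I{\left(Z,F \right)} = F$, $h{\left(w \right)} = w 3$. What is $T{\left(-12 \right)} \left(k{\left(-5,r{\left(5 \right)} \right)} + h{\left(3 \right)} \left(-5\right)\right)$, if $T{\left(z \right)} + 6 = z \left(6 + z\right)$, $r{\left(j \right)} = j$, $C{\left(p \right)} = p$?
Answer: $-2904$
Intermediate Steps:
$h{\left(w \right)} = 3 w$
$k{\left(P,f \right)} = -4 - P$
$T{\left(z \right)} = -6 + z \left(6 + z\right)$
$T{\left(-12 \right)} \left(k{\left(-5,r{\left(5 \right)} \right)} + h{\left(3 \right)} \left(-5\right)\right) = \left(-6 + \left(-12\right)^{2} + 6 \left(-12\right)\right) \left(\left(-4 - -5\right) + 3 \cdot 3 \left(-5\right)\right) = \left(-6 + 144 - 72\right) \left(\left(-4 + 5\right) + 9 \left(-5\right)\right) = 66 \left(1 - 45\right) = 66 \left(-44\right) = -2904$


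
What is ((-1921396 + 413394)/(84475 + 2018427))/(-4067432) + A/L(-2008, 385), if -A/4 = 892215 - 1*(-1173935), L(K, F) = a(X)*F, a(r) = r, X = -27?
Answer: 7069051963786357519/8891270617726728 ≈ 795.06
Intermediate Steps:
L(K, F) = -27*F
A = -8264600 (A = -4*(892215 - 1*(-1173935)) = -4*(892215 + 1173935) = -4*2066150 = -8264600)
((-1921396 + 413394)/(84475 + 2018427))/(-4067432) + A/L(-2008, 385) = ((-1921396 + 413394)/(84475 + 2018427))/(-4067432) - 8264600/((-27*385)) = -1508002/2102902*(-1/4067432) - 8264600/(-10395) = -1508002*1/2102902*(-1/4067432) - 8264600*(-1/10395) = -754001/1051451*(-1/4067432) + 1652920/2079 = 754001/4276705443832 + 1652920/2079 = 7069051963786357519/8891270617726728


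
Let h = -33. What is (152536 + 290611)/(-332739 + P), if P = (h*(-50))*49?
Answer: -443147/251889 ≈ -1.7593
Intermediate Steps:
P = 80850 (P = -33*(-50)*49 = 1650*49 = 80850)
(152536 + 290611)/(-332739 + P) = (152536 + 290611)/(-332739 + 80850) = 443147/(-251889) = 443147*(-1/251889) = -443147/251889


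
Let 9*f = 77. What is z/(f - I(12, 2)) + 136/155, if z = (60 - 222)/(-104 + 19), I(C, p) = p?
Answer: 181606/155465 ≈ 1.1681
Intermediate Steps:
f = 77/9 (f = (1/9)*77 = 77/9 ≈ 8.5556)
z = 162/85 (z = -162/(-85) = -162*(-1/85) = 162/85 ≈ 1.9059)
z/(f - I(12, 2)) + 136/155 = 162/(85*(77/9 - 1*2)) + 136/155 = 162/(85*(77/9 - 2)) + 136*(1/155) = 162/(85*(59/9)) + 136/155 = (162/85)*(9/59) + 136/155 = 1458/5015 + 136/155 = 181606/155465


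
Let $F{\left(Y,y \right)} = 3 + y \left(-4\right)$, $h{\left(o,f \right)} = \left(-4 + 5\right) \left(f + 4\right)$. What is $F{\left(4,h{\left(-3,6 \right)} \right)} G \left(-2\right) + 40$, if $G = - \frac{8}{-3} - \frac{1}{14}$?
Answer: $\frac{4873}{21} \approx 232.05$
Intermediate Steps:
$h{\left(o,f \right)} = 4 + f$ ($h{\left(o,f \right)} = 1 \left(4 + f\right) = 4 + f$)
$F{\left(Y,y \right)} = 3 - 4 y$
$G = \frac{109}{42}$ ($G = \left(-8\right) \left(- \frac{1}{3}\right) - \frac{1}{14} = \frac{8}{3} - \frac{1}{14} = \frac{109}{42} \approx 2.5952$)
$F{\left(4,h{\left(-3,6 \right)} \right)} G \left(-2\right) + 40 = \left(3 - 4 \left(4 + 6\right)\right) \frac{109}{42} \left(-2\right) + 40 = \left(3 - 40\right) \frac{109}{42} \left(-2\right) + 40 = \left(-37\right) \frac{109}{42} \left(-2\right) + 40 = \left(- \frac{4033}{42}\right) \left(-2\right) + 40 = \frac{4033}{21} + 40 = \frac{4873}{21}$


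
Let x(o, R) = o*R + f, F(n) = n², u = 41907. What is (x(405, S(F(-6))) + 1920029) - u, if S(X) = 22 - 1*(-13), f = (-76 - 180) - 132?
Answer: 1891909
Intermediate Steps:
f = -388 (f = -256 - 132 = -388)
S(X) = 35 (S(X) = 22 + 13 = 35)
x(o, R) = -388 + R*o (x(o, R) = o*R - 388 = R*o - 388 = -388 + R*o)
(x(405, S(F(-6))) + 1920029) - u = ((-388 + 35*405) + 1920029) - 1*41907 = ((-388 + 14175) + 1920029) - 41907 = (13787 + 1920029) - 41907 = 1933816 - 41907 = 1891909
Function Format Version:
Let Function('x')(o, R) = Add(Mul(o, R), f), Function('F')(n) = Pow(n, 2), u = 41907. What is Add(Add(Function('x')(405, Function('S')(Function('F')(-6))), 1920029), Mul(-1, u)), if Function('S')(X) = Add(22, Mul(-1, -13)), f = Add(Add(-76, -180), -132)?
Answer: 1891909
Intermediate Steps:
f = -388 (f = Add(-256, -132) = -388)
Function('S')(X) = 35 (Function('S')(X) = Add(22, 13) = 35)
Function('x')(o, R) = Add(-388, Mul(R, o)) (Function('x')(o, R) = Add(Mul(o, R), -388) = Add(Mul(R, o), -388) = Add(-388, Mul(R, o)))
Add(Add(Function('x')(405, Function('S')(Function('F')(-6))), 1920029), Mul(-1, u)) = Add(Add(Add(-388, Mul(35, 405)), 1920029), Mul(-1, 41907)) = Add(Add(Add(-388, 14175), 1920029), -41907) = Add(Add(13787, 1920029), -41907) = Add(1933816, -41907) = 1891909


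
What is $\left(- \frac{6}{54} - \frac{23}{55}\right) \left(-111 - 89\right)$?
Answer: $\frac{10480}{99} \approx 105.86$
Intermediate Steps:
$\left(- \frac{6}{54} - \frac{23}{55}\right) \left(-111 - 89\right) = \left(\left(-6\right) \frac{1}{54} - \frac{23}{55}\right) \left(-200\right) = \left(- \frac{1}{9} - \frac{23}{55}\right) \left(-200\right) = \left(- \frac{262}{495}\right) \left(-200\right) = \frac{10480}{99}$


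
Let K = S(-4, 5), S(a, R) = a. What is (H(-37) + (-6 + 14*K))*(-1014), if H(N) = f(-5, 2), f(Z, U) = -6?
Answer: 68952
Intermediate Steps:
H(N) = -6
K = -4
(H(-37) + (-6 + 14*K))*(-1014) = (-6 + (-6 + 14*(-4)))*(-1014) = (-6 + (-6 - 56))*(-1014) = (-6 - 62)*(-1014) = -68*(-1014) = 68952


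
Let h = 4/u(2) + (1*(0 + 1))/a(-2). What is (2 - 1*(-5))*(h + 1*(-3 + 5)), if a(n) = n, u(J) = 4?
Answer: 35/2 ≈ 17.500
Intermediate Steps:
h = 1/2 (h = 4/4 + (1*(0 + 1))/(-2) = 4*(1/4) + (1*1)*(-1/2) = 1 + 1*(-1/2) = 1 - 1/2 = 1/2 ≈ 0.50000)
(2 - 1*(-5))*(h + 1*(-3 + 5)) = (2 - 1*(-5))*(1/2 + 1*(-3 + 5)) = (2 + 5)*(1/2 + 1*2) = 7*(1/2 + 2) = 7*(5/2) = 35/2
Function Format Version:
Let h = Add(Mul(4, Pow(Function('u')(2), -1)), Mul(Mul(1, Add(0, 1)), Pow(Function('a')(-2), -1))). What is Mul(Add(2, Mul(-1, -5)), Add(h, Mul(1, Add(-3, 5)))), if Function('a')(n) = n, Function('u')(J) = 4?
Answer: Rational(35, 2) ≈ 17.500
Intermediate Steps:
h = Rational(1, 2) (h = Add(Mul(4, Pow(4, -1)), Mul(Mul(1, Add(0, 1)), Pow(-2, -1))) = Add(Mul(4, Rational(1, 4)), Mul(Mul(1, 1), Rational(-1, 2))) = Add(1, Mul(1, Rational(-1, 2))) = Add(1, Rational(-1, 2)) = Rational(1, 2) ≈ 0.50000)
Mul(Add(2, Mul(-1, -5)), Add(h, Mul(1, Add(-3, 5)))) = Mul(Add(2, Mul(-1, -5)), Add(Rational(1, 2), Mul(1, Add(-3, 5)))) = Mul(Add(2, 5), Add(Rational(1, 2), Mul(1, 2))) = Mul(7, Add(Rational(1, 2), 2)) = Mul(7, Rational(5, 2)) = Rational(35, 2)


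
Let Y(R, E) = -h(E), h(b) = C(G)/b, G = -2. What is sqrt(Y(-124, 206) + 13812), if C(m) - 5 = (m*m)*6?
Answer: sqrt(586120058)/206 ≈ 117.52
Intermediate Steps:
C(m) = 5 + 6*m**2 (C(m) = 5 + (m*m)*6 = 5 + m**2*6 = 5 + 6*m**2)
h(b) = 29/b (h(b) = (5 + 6*(-2)**2)/b = (5 + 6*4)/b = (5 + 24)/b = 29/b)
Y(R, E) = -29/E
sqrt(Y(-124, 206) + 13812) = sqrt(-29/206 + 13812) = sqrt(2845243/206) = sqrt(586120058)/206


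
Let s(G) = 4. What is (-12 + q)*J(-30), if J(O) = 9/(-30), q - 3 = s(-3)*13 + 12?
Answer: -33/2 ≈ -16.500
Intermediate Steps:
q = 67 (q = 3 + (4*13 + 12) = 3 + (52 + 12) = 3 + 64 = 67)
J(O) = -3/10 (J(O) = 9*(-1/30) = -3/10)
(-12 + q)*J(-30) = (-12 + 67)*(-3/10) = 55*(-3/10) = -33/2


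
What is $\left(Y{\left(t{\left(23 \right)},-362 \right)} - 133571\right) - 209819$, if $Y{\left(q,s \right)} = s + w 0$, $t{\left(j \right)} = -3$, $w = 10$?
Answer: $-343752$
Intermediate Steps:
$Y{\left(q,s \right)} = s$ ($Y{\left(q,s \right)} = s + 10 \cdot 0 = s + 0 = s$)
$\left(Y{\left(t{\left(23 \right)},-362 \right)} - 133571\right) - 209819 = \left(-362 - 133571\right) - 209819 = -133933 - 209819 = -343752$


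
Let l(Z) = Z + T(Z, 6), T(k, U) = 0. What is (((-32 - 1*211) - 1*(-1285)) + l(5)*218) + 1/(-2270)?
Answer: 4839639/2270 ≈ 2132.0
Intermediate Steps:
l(Z) = Z (l(Z) = Z + 0 = Z)
(((-32 - 1*211) - 1*(-1285)) + l(5)*218) + 1/(-2270) = (((-32 - 1*211) - 1*(-1285)) + 5*218) + 1/(-2270) = (((-32 - 211) + 1285) + 1090) - 1/2270 = ((-243 + 1285) + 1090) - 1/2270 = (1042 + 1090) - 1/2270 = 2132 - 1/2270 = 4839639/2270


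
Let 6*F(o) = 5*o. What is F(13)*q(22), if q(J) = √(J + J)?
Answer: 65*√11/3 ≈ 71.860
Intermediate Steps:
F(o) = 5*o/6 (F(o) = (5*o)/6 = 5*o/6)
q(J) = √2*√J (q(J) = √(2*J) = √2*√J)
F(13)*q(22) = ((⅚)*13)*(√2*√22) = 65*(2*√11)/6 = 65*√11/3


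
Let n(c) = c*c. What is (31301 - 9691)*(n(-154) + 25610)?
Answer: 1065934860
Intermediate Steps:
n(c) = c²
(31301 - 9691)*(n(-154) + 25610) = (31301 - 9691)*((-154)² + 25610) = 21610*(23716 + 25610) = 21610*49326 = 1065934860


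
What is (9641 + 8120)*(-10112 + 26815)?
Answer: 296661983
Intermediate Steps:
(9641 + 8120)*(-10112 + 26815) = 17761*16703 = 296661983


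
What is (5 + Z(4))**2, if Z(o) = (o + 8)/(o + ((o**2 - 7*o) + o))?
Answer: 4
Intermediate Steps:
Z(o) = (8 + o)/(o**2 - 5*o) (Z(o) = (8 + o)/(o + (o**2 - 6*o)) = (8 + o)/(o**2 - 5*o))
(5 + Z(4))**2 = (5 + (8 + 4)/(4*(-5 + 4)))**2 = (5 + (1/4)*12/(-1))**2 = (5 + (1/4)*(-1)*12)**2 = (5 - 3)**2 = 2**2 = 4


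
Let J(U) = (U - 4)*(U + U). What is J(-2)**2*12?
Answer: 6912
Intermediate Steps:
J(U) = 2*U*(-4 + U) (J(U) = (-4 + U)*(2*U) = 2*U*(-4 + U))
J(-2)**2*12 = (2*(-2)*(-4 - 2))**2*12 = (2*(-2)*(-6))**2*12 = 24**2*12 = 576*12 = 6912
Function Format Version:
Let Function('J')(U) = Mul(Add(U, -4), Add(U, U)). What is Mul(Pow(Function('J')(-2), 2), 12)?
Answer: 6912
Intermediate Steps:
Function('J')(U) = Mul(2, U, Add(-4, U)) (Function('J')(U) = Mul(Add(-4, U), Mul(2, U)) = Mul(2, U, Add(-4, U)))
Mul(Pow(Function('J')(-2), 2), 12) = Mul(Pow(Mul(2, -2, Add(-4, -2)), 2), 12) = Mul(Pow(Mul(2, -2, -6), 2), 12) = Mul(Pow(24, 2), 12) = Mul(576, 12) = 6912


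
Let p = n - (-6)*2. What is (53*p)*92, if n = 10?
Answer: 107272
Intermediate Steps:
p = 22 (p = 10 - (-6)*2 = 10 - 1*(-12) = 10 + 12 = 22)
(53*p)*92 = (53*22)*92 = 1166*92 = 107272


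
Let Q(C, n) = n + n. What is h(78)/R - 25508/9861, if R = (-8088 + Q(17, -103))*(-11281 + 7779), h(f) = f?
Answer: -28495926521/11016097818 ≈ -2.5868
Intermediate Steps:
Q(C, n) = 2*n
R = 29045588 (R = (-8088 + 2*(-103))*(-11281 + 7779) = (-8088 - 206)*(-3502) = -8294*(-3502) = 29045588)
h(78)/R - 25508/9861 = 78/29045588 - 25508/9861 = 78*(1/29045588) - 25508*1/9861 = 3/1117138 - 25508/9861 = -28495926521/11016097818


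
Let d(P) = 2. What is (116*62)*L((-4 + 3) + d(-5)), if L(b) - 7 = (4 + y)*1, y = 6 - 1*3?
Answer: 100688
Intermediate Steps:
y = 3 (y = 6 - 3 = 3)
L(b) = 14 (L(b) = 7 + (4 + 3)*1 = 7 + 7*1 = 7 + 7 = 14)
(116*62)*L((-4 + 3) + d(-5)) = (116*62)*14 = 7192*14 = 100688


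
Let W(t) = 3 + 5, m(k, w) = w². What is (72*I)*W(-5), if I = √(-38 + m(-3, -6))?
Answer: 576*I*√2 ≈ 814.59*I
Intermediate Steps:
I = I*√2 (I = √(-38 + (-6)²) = √(-38 + 36) = √(-2) = I*√2 ≈ 1.4142*I)
W(t) = 8
(72*I)*W(-5) = (72*(I*√2))*8 = (72*I*√2)*8 = 576*I*√2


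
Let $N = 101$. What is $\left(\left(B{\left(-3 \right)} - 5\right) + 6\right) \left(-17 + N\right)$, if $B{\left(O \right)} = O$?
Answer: $-168$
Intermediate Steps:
$\left(\left(B{\left(-3 \right)} - 5\right) + 6\right) \left(-17 + N\right) = \left(\left(-3 - 5\right) + 6\right) \left(-17 + 101\right) = \left(-8 + 6\right) 84 = \left(-2\right) 84 = -168$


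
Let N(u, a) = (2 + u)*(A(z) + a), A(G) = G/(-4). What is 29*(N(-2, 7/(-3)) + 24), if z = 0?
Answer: 696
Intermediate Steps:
A(G) = -G/4 (A(G) = G*(-¼) = -G/4)
N(u, a) = a*(2 + u) (N(u, a) = (2 + u)*(-¼*0 + a) = (2 + u)*(0 + a) = (2 + u)*a = a*(2 + u))
29*(N(-2, 7/(-3)) + 24) = 29*((7/(-3))*(2 - 2) + 24) = 29*((7*(-⅓))*0 + 24) = 29*(-7/3*0 + 24) = 29*(0 + 24) = 29*24 = 696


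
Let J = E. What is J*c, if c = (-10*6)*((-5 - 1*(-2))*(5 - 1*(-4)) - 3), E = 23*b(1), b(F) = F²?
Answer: 41400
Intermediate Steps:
E = 23 (E = 23*1² = 23*1 = 23)
J = 23
c = 1800 (c = -60*((-5 + 2)*(5 + 4) - 3) = -60*(-3*9 - 3) = -60*(-27 - 3) = -60*(-30) = 1800)
J*c = 23*1800 = 41400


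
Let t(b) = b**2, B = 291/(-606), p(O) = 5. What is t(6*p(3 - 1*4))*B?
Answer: -43650/101 ≈ -432.18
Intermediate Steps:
B = -97/202 (B = 291*(-1/606) = -97/202 ≈ -0.48020)
t(6*p(3 - 1*4))*B = (6*5)**2*(-97/202) = 30**2*(-97/202) = 900*(-97/202) = -43650/101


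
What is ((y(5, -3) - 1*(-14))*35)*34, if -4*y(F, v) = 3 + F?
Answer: 14280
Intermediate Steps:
y(F, v) = -¾ - F/4 (y(F, v) = -(3 + F)/4 = -¾ - F/4)
((y(5, -3) - 1*(-14))*35)*34 = (((-¾ - ¼*5) - 1*(-14))*35)*34 = (((-¾ - 5/4) + 14)*35)*34 = ((-2 + 14)*35)*34 = (12*35)*34 = 420*34 = 14280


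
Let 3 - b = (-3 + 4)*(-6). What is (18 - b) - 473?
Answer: -464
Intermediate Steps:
b = 9 (b = 3 - (-3 + 4)*(-6) = 3 - (-6) = 3 - 1*(-6) = 3 + 6 = 9)
(18 - b) - 473 = (18 - 1*9) - 473 = (18 - 9) - 473 = 9 - 473 = -464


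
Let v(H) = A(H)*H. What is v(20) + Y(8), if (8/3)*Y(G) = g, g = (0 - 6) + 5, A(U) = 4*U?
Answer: 12797/8 ≈ 1599.6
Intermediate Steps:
v(H) = 4*H² (v(H) = (4*H)*H = 4*H²)
g = -1 (g = -6 + 5 = -1)
Y(G) = -3/8 (Y(G) = (3/8)*(-1) = -3/8)
v(20) + Y(8) = 4*20² - 3/8 = 4*400 - 3/8 = 1600 - 3/8 = 12797/8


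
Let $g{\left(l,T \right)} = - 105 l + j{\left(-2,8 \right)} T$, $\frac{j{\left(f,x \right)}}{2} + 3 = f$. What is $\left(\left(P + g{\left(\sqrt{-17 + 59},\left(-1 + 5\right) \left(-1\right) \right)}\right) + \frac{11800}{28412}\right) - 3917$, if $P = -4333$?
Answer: $- \frac{58312680}{7103} - 105 \sqrt{42} \approx -8890.1$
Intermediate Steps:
$j{\left(f,x \right)} = -6 + 2 f$
$g{\left(l,T \right)} = - 105 l - 10 T$ ($g{\left(l,T \right)} = - 105 l + \left(-6 + 2 \left(-2\right)\right) T = - 105 l + \left(-6 - 4\right) T = - 105 l - 10 T$)
$\left(\left(P + g{\left(\sqrt{-17 + 59},\left(-1 + 5\right) \left(-1\right) \right)}\right) + \frac{11800}{28412}\right) - 3917 = \left(\left(-4333 - \left(105 \sqrt{-17 + 59} + 10 \left(-1 + 5\right) \left(-1\right)\right)\right) + \frac{11800}{28412}\right) - 3917 = \left(\left(-4333 - \left(105 \sqrt{42} + 10 \cdot 4 \left(-1\right)\right)\right) + 11800 \cdot \frac{1}{28412}\right) - 3917 = \left(\left(-4333 - \left(-40 + 105 \sqrt{42}\right)\right) + \frac{2950}{7103}\right) - 3917 = \left(\left(-4333 + \left(- 105 \sqrt{42} + 40\right)\right) + \frac{2950}{7103}\right) - 3917 = \left(\left(-4333 + \left(40 - 105 \sqrt{42}\right)\right) + \frac{2950}{7103}\right) - 3917 = \left(\left(-4293 - 105 \sqrt{42}\right) + \frac{2950}{7103}\right) - 3917 = \left(- \frac{30490229}{7103} - 105 \sqrt{42}\right) - 3917 = - \frac{58312680}{7103} - 105 \sqrt{42}$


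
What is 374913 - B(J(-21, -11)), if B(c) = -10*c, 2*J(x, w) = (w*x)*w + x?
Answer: 362103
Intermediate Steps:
J(x, w) = x/2 + x*w**2/2 (J(x, w) = ((w*x)*w + x)/2 = (x*w**2 + x)/2 = (x + x*w**2)/2 = x/2 + x*w**2/2)
374913 - B(J(-21, -11)) = 374913 - (-10)*(1/2)*(-21)*(1 + (-11)**2) = 374913 - (-10)*(1/2)*(-21)*(1 + 121) = 374913 - (-10)*(1/2)*(-21)*122 = 374913 - (-10)*(-1281) = 374913 - 1*12810 = 374913 - 12810 = 362103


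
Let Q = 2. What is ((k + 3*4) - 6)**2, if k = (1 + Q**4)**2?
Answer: 87025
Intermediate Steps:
k = 289 (k = (1 + 2**4)**2 = (1 + 16)**2 = 17**2 = 289)
((k + 3*4) - 6)**2 = ((289 + 3*4) - 6)**2 = ((289 + 12) - 6)**2 = (301 - 6)**2 = 295**2 = 87025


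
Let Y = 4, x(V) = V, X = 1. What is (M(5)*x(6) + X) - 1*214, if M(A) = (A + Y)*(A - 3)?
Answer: -105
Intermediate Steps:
M(A) = (-3 + A)*(4 + A) (M(A) = (A + 4)*(A - 3) = (4 + A)*(-3 + A) = (-3 + A)*(4 + A))
(M(5)*x(6) + X) - 1*214 = ((-12 + 5 + 5²)*6 + 1) - 1*214 = ((-12 + 5 + 25)*6 + 1) - 214 = (18*6 + 1) - 214 = (108 + 1) - 214 = 109 - 214 = -105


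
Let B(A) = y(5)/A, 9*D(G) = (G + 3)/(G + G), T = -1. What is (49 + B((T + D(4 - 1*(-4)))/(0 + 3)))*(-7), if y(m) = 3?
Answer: -5221/19 ≈ -274.79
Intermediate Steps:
D(G) = (3 + G)/(18*G) (D(G) = ((G + 3)/(G + G))/9 = ((3 + G)/((2*G)))/9 = ((3 + G)*(1/(2*G)))/9 = ((3 + G)/(2*G))/9 = (3 + G)/(18*G))
B(A) = 3/A
(49 + B((T + D(4 - 1*(-4)))/(0 + 3)))*(-7) = (49 + 3/(((-1 + (3 + (4 - 1*(-4)))/(18*(4 - 1*(-4))))/(0 + 3))))*(-7) = (49 + 3/(((-1 + (3 + (4 + 4))/(18*(4 + 4)))/3)))*(-7) = (49 + 3/(((-1 + (1/18)*(3 + 8)/8)*(⅓))))*(-7) = (49 + 3/(((-1 + (1/18)*(⅛)*11)*(⅓))))*(-7) = (49 + 3/(((-1 + 11/144)*(⅓))))*(-7) = (49 + 3/((-133/144*⅓)))*(-7) = (49 + 3/(-133/432))*(-7) = (49 + 3*(-432/133))*(-7) = (49 - 1296/133)*(-7) = (5221/133)*(-7) = -5221/19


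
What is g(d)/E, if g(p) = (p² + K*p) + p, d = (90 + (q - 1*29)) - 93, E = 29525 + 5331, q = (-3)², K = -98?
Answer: 345/4357 ≈ 0.079183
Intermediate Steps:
q = 9
E = 34856
d = -23 (d = (90 + (9 - 1*29)) - 93 = (90 + (9 - 29)) - 93 = (90 - 20) - 93 = 70 - 93 = -23)
g(p) = p² - 97*p (g(p) = (p² - 98*p) + p = p² - 97*p)
g(d)/E = -23*(-97 - 23)/34856 = -23*(-120)*(1/34856) = 2760*(1/34856) = 345/4357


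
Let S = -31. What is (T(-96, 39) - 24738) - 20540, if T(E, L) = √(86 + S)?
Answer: -45278 + √55 ≈ -45271.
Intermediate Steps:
T(E, L) = √55 (T(E, L) = √(86 - 31) = √55)
(T(-96, 39) - 24738) - 20540 = (√55 - 24738) - 20540 = (-24738 + √55) - 20540 = -45278 + √55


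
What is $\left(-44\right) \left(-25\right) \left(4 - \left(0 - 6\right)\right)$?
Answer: $11000$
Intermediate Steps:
$\left(-44\right) \left(-25\right) \left(4 - \left(0 - 6\right)\right) = 1100 \left(4 - -6\right) = 1100 \left(4 + 6\right) = 1100 \cdot 10 = 11000$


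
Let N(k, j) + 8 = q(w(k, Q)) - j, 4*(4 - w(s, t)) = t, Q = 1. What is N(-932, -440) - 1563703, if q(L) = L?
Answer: -6253069/4 ≈ -1.5633e+6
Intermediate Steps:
w(s, t) = 4 - t/4
N(k, j) = -17/4 - j (N(k, j) = -8 + ((4 - ¼*1) - j) = -8 + ((4 - ¼) - j) = -8 + (15/4 - j) = -17/4 - j)
N(-932, -440) - 1563703 = (-17/4 - 1*(-440)) - 1563703 = (-17/4 + 440) - 1563703 = 1743/4 - 1563703 = -6253069/4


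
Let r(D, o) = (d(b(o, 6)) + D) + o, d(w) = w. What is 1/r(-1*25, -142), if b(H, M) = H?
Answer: -1/309 ≈ -0.0032362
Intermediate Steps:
r(D, o) = D + 2*o (r(D, o) = (o + D) + o = (D + o) + o = D + 2*o)
1/r(-1*25, -142) = 1/(-1*25 + 2*(-142)) = 1/(-25 - 284) = 1/(-309) = -1/309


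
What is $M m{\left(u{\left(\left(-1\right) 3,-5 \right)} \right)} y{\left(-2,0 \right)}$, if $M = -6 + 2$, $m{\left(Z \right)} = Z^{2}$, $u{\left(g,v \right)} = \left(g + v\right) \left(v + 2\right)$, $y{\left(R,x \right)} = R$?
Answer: $4608$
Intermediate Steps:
$u{\left(g,v \right)} = \left(2 + v\right) \left(g + v\right)$ ($u{\left(g,v \right)} = \left(g + v\right) \left(2 + v\right) = \left(2 + v\right) \left(g + v\right)$)
$M = -4$
$M m{\left(u{\left(\left(-1\right) 3,-5 \right)} \right)} y{\left(-2,0 \right)} = - 4 \left(\left(-5\right)^{2} + 2 \left(\left(-1\right) 3\right) + 2 \left(-5\right) + \left(-1\right) 3 \left(-5\right)\right)^{2} \left(-2\right) = - 4 \left(25 + 2 \left(-3\right) - 10 - -15\right)^{2} \left(-2\right) = - 4 \left(25 - 6 - 10 + 15\right)^{2} \left(-2\right) = - 4 \cdot 24^{2} \left(-2\right) = \left(-4\right) 576 \left(-2\right) = \left(-2304\right) \left(-2\right) = 4608$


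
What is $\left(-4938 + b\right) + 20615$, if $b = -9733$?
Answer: $5944$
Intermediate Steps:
$\left(-4938 + b\right) + 20615 = \left(-4938 - 9733\right) + 20615 = -14671 + 20615 = 5944$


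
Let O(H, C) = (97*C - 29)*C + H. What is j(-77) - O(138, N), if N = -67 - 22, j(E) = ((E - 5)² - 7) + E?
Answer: -764416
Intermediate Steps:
j(E) = -7 + E + (-5 + E)² (j(E) = ((-5 + E)² - 7) + E = (-7 + (-5 + E)²) + E = -7 + E + (-5 + E)²)
N = -89
O(H, C) = H + C*(-29 + 97*C) (O(H, C) = (-29 + 97*C)*C + H = C*(-29 + 97*C) + H = H + C*(-29 + 97*C))
j(-77) - O(138, N) = (-7 - 77 + (-5 - 77)²) - (138 - 29*(-89) + 97*(-89)²) = (-7 - 77 + (-82)²) - (138 + 2581 + 97*7921) = (-7 - 77 + 6724) - (138 + 2581 + 768337) = 6640 - 1*771056 = 6640 - 771056 = -764416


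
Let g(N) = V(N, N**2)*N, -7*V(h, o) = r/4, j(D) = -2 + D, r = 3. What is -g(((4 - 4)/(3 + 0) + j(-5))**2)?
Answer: 21/4 ≈ 5.2500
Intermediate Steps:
V(h, o) = -3/28 (V(h, o) = -3/(7*4) = -1/7*3/4 = -3/28)
g(N) = -3*N/28
-g(((4 - 4)/(3 + 0) + j(-5))**2) = -(-3)*((4 - 4)/(3 + 0) + (-2 - 5))**2/28 = -(-3)*(0/3 - 7)**2/28 = -(-3)*(0*(1/3) - 7)**2/28 = -(-3)*(0 - 7)**2/28 = -(-3)*(-7)**2/28 = -(-3)*49/28 = -1*(-21/4) = 21/4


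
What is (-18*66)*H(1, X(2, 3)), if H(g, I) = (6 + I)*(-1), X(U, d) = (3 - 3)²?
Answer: 7128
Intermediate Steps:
X(U, d) = 0 (X(U, d) = 0² = 0)
H(g, I) = -6 - I
(-18*66)*H(1, X(2, 3)) = (-18*66)*(-6 - 1*0) = -1188*(-6 + 0) = -1188*(-6) = 7128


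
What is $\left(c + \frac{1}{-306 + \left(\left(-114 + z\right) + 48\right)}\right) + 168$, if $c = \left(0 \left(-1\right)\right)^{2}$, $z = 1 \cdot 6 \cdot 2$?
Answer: $\frac{60479}{360} \approx 168.0$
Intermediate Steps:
$z = 12$ ($z = 6 \cdot 2 = 12$)
$c = 0$ ($c = 0^{2} = 0$)
$\left(c + \frac{1}{-306 + \left(\left(-114 + z\right) + 48\right)}\right) + 168 = \left(0 + \frac{1}{-306 + \left(\left(-114 + 12\right) + 48\right)}\right) + 168 = \left(0 + \frac{1}{-306 + \left(-102 + 48\right)}\right) + 168 = \left(0 + \frac{1}{-306 - 54}\right) + 168 = \left(0 + \frac{1}{-360}\right) + 168 = \left(0 - \frac{1}{360}\right) + 168 = - \frac{1}{360} + 168 = \frac{60479}{360}$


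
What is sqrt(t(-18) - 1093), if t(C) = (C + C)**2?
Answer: sqrt(203) ≈ 14.248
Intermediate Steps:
t(C) = 4*C**2 (t(C) = (2*C)**2 = 4*C**2)
sqrt(t(-18) - 1093) = sqrt(4*(-18)**2 - 1093) = sqrt(4*324 - 1093) = sqrt(1296 - 1093) = sqrt(203)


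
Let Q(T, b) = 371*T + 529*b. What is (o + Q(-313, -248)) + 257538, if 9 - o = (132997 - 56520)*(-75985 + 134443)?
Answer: -4470682234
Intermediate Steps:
o = -4470692457 (o = 9 - (132997 - 56520)*(-75985 + 134443) = 9 - 76477*58458 = 9 - 1*4470692466 = 9 - 4470692466 = -4470692457)
(o + Q(-313, -248)) + 257538 = (-4470692457 + (371*(-313) + 529*(-248))) + 257538 = (-4470692457 + (-116123 - 131192)) + 257538 = (-4470692457 - 247315) + 257538 = -4470939772 + 257538 = -4470682234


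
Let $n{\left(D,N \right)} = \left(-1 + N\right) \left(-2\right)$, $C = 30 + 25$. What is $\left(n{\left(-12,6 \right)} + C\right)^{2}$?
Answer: $2025$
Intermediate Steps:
$C = 55$
$n{\left(D,N \right)} = 2 - 2 N$
$\left(n{\left(-12,6 \right)} + C\right)^{2} = \left(\left(2 - 12\right) + 55\right)^{2} = \left(-10 + 55\right)^{2} = 45^{2} = 2025$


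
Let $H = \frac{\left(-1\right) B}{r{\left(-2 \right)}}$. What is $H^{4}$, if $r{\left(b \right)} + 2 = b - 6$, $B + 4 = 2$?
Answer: $\frac{1}{625} \approx 0.0016$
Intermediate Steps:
$B = -2$ ($B = -4 + 2 = -2$)
$r{\left(b \right)} = -8 + b$ ($r{\left(b \right)} = -2 + \left(b - 6\right) = -2 + \left(-6 + b\right) = -8 + b$)
$H = - \frac{1}{5}$ ($H = \frac{\left(-1\right) \left(-2\right)}{-8 - 2} = \frac{2}{-10} = 2 \left(- \frac{1}{10}\right) = - \frac{1}{5} \approx -0.2$)
$H^{4} = \left(- \frac{1}{5}\right)^{4} = \frac{1}{625}$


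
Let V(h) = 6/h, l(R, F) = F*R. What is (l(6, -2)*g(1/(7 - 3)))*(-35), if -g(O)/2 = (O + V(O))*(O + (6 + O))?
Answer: -132405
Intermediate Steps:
g(O) = -2*(6 + 2*O)*(O + 6/O) (g(O) = -2*(O + 6/O)*(O + (6 + O)) = -2*(O + 6/O)*(6 + 2*O) = -2*(6 + 2*O)*(O + 6/O))
(l(6, -2)*g(1/(7 - 3)))*(-35) = ((-2*6)*(-24 - 72/(1/(7 - 3)) - 12/(7 - 3) - 4/(7 - 3)**2))*(-35) = -12*(-24 - 72/(1/4) - 12/4 - 4*(1/4)**2)*(-35) = -12*(-24 - 72/1/4 - 12*1/4 - 4*(1/4)**2)*(-35) = -12*(-24 - 72*4 - 3 - 4*1/16)*(-35) = -12*(-24 - 288 - 3 - 1/4)*(-35) = -12*(-1261/4)*(-35) = 3783*(-35) = -132405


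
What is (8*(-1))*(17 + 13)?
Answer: -240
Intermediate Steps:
(8*(-1))*(17 + 13) = -8*30 = -240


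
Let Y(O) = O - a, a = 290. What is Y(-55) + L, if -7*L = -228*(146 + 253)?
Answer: 12651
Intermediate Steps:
Y(O) = -290 + O (Y(O) = O - 1*290 = O - 290 = -290 + O)
L = 12996 (L = -(-228)*(146 + 253)/7 = -(-228)*399/7 = -⅐*(-90972) = 12996)
Y(-55) + L = (-290 - 55) + 12996 = -345 + 12996 = 12651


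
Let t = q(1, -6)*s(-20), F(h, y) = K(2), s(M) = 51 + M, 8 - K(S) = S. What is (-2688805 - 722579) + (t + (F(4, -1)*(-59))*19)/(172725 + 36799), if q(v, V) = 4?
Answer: -357383413909/104762 ≈ -3.4114e+6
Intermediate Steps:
K(S) = 8 - S
F(h, y) = 6 (F(h, y) = 8 - 1*2 = 8 - 2 = 6)
t = 124 (t = 4*(51 - 20) = 4*31 = 124)
(-2688805 - 722579) + (t + (F(4, -1)*(-59))*19)/(172725 + 36799) = (-2688805 - 722579) + (124 + (6*(-59))*19)/(172725 + 36799) = -3411384 + (124 - 354*19)/209524 = -3411384 + (124 - 6726)*(1/209524) = -3411384 - 6602*1/209524 = -3411384 - 3301/104762 = -357383413909/104762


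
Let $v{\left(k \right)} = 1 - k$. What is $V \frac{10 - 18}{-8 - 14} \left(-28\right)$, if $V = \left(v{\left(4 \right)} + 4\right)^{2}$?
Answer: $- \frac{112}{11} \approx -10.182$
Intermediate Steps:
$V = 1$ ($V = \left(\left(1 - 4\right) + 4\right)^{2} = \left(-3 + 4\right)^{2} = 1^{2} = 1$)
$V \frac{10 - 18}{-8 - 14} \left(-28\right) = 1 \frac{10 - 18}{-8 - 14} \left(-28\right) = 1 \left(- \frac{8}{-22}\right) \left(-28\right) = 1 \left(\left(-8\right) \left(- \frac{1}{22}\right)\right) \left(-28\right) = 1 \cdot \frac{4}{11} \left(-28\right) = \frac{4}{11} \left(-28\right) = - \frac{112}{11}$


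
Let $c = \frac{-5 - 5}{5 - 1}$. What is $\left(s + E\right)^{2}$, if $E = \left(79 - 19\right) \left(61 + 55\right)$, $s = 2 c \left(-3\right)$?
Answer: $48650625$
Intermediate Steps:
$c = - \frac{5}{2}$ ($c = - \frac{10}{4} = \left(-10\right) \frac{1}{4} = - \frac{5}{2} \approx -2.5$)
$s = 15$ ($s = 2 \left(- \frac{5}{2}\right) \left(-3\right) = \left(-5\right) \left(-3\right) = 15$)
$E = 6960$ ($E = 60 \cdot 116 = 6960$)
$\left(s + E\right)^{2} = \left(15 + 6960\right)^{2} = 6975^{2} = 48650625$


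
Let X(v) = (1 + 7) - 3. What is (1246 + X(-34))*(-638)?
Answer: -798138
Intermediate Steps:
X(v) = 5 (X(v) = 8 - 3 = 5)
(1246 + X(-34))*(-638) = (1246 + 5)*(-638) = 1251*(-638) = -798138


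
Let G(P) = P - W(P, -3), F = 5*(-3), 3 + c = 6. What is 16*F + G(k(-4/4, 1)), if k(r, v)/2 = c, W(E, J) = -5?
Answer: -229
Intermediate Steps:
c = 3 (c = -3 + 6 = 3)
F = -15
k(r, v) = 6 (k(r, v) = 2*3 = 6)
G(P) = 5 + P (G(P) = P - 1*(-5) = P + 5 = 5 + P)
16*F + G(k(-4/4, 1)) = 16*(-15) + (5 + 6) = -240 + 11 = -229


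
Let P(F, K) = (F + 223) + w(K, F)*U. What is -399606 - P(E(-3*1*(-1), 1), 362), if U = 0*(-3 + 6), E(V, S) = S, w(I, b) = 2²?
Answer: -399830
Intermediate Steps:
w(I, b) = 4
U = 0 (U = 0*3 = 0)
P(F, K) = 223 + F (P(F, K) = (F + 223) + 4*0 = (223 + F) + 0 = 223 + F)
-399606 - P(E(-3*1*(-1), 1), 362) = -399606 - (223 + 1) = -399606 - 1*224 = -399606 - 224 = -399830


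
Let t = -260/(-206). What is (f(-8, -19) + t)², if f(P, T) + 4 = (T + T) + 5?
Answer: 13549761/10609 ≈ 1277.2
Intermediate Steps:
f(P, T) = 1 + 2*T (f(P, T) = -4 + ((T + T) + 5) = -4 + (2*T + 5) = -4 + (5 + 2*T) = 1 + 2*T)
t = 130/103 (t = -260*(-1)/206 = -1*(-130/103) = 130/103 ≈ 1.2621)
(f(-8, -19) + t)² = ((1 + 2*(-19)) + 130/103)² = ((1 - 38) + 130/103)² = (-37 + 130/103)² = (-3681/103)² = 13549761/10609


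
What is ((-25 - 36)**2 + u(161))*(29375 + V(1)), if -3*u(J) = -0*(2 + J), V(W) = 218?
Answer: 110115553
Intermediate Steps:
u(J) = 0 (u(J) = -(-1)*0*(2 + J)/3 = -(-1)*0/3 = -1/3*0 = 0)
((-25 - 36)**2 + u(161))*(29375 + V(1)) = ((-25 - 36)**2 + 0)*(29375 + 218) = ((-61)**2 + 0)*29593 = (3721 + 0)*29593 = 3721*29593 = 110115553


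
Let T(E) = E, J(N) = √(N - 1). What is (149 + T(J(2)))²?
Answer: 22500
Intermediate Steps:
J(N) = √(-1 + N)
(149 + T(J(2)))² = (149 + √(-1 + 2))² = (149 + √1)² = (149 + 1)² = 150² = 22500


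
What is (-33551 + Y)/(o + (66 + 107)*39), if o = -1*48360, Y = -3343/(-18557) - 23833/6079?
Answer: 3785243255537/4694279428839 ≈ 0.80635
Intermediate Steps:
Y = -421946884/112808003 (Y = -3343*(-1/18557) - 23833*1/6079 = 3343/18557 - 23833/6079 = -421946884/112808003 ≈ -3.7404)
o = -48360
(-33551 + Y)/(o + (66 + 107)*39) = (-33551 - 421946884/112808003)/(-48360 + (66 + 107)*39) = -3785243255537/(112808003*(-48360 + 173*39)) = -3785243255537/(112808003*(-48360 + 6747)) = -3785243255537/112808003/(-41613) = -3785243255537/112808003*(-1/41613) = 3785243255537/4694279428839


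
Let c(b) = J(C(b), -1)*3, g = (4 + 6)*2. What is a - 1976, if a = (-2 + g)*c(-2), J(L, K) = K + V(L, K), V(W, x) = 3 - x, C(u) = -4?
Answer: -1814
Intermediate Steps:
J(L, K) = 3 (J(L, K) = K + (3 - K) = 3)
g = 20 (g = 10*2 = 20)
c(b) = 9 (c(b) = 3*3 = 9)
a = 162 (a = (-2 + 20)*9 = 18*9 = 162)
a - 1976 = 162 - 1976 = -1814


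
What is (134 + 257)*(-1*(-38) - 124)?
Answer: -33626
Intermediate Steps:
(134 + 257)*(-1*(-38) - 124) = 391*(38 - 124) = 391*(-86) = -33626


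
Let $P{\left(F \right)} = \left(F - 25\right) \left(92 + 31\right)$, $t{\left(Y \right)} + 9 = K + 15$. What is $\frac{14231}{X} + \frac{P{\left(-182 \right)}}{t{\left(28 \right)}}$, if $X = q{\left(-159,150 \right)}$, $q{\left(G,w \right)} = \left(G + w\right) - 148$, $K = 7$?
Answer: $- \frac{4182380}{2041} \approx -2049.2$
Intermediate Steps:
$t{\left(Y \right)} = 13$ ($t{\left(Y \right)} = -9 + \left(7 + 15\right) = -9 + 22 = 13$)
$q{\left(G,w \right)} = -148 + G + w$
$X = -157$ ($X = -148 - 159 + 150 = -157$)
$P{\left(F \right)} = -3075 + 123 F$ ($P{\left(F \right)} = \left(-25 + F\right) 123 = -3075 + 123 F$)
$\frac{14231}{X} + \frac{P{\left(-182 \right)}}{t{\left(28 \right)}} = \frac{14231}{-157} + \frac{-3075 + 123 \left(-182\right)}{13} = 14231 \left(- \frac{1}{157}\right) + \left(-3075 - 22386\right) \frac{1}{13} = - \frac{14231}{157} - \frac{25461}{13} = - \frac{4182380}{2041}$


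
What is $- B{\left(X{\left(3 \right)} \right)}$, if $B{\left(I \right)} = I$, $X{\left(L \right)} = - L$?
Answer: $3$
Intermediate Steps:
$- B{\left(X{\left(3 \right)} \right)} = - \left(-1\right) 3 = \left(-1\right) \left(-3\right) = 3$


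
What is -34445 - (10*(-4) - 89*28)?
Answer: -31913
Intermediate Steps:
-34445 - (10*(-4) - 89*28) = -34445 - (-40 - 2492) = -34445 - 1*(-2532) = -34445 + 2532 = -31913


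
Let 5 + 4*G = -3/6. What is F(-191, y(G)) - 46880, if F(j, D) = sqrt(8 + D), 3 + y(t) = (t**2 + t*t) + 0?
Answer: -46880 + sqrt(562)/8 ≈ -46877.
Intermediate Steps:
G = -11/8 (G = -5/4 + (-3/6)/4 = -5/4 + (-3*1/6)/4 = -5/4 + (1/4)*(-1/2) = -5/4 - 1/8 = -11/8 ≈ -1.3750)
y(t) = -3 + 2*t**2 (y(t) = -3 + ((t**2 + t*t) + 0) = -3 + ((t**2 + t**2) + 0) = -3 + (2*t**2 + 0) = -3 + 2*t**2)
F(-191, y(G)) - 46880 = sqrt(8 + (-3 + 2*(-11/8)**2)) - 46880 = sqrt(8 + (-3 + 2*(121/64))) - 46880 = sqrt(8 + (-3 + 121/32)) - 46880 = sqrt(8 + 25/32) - 46880 = sqrt(281/32) - 46880 = sqrt(562)/8 - 46880 = -46880 + sqrt(562)/8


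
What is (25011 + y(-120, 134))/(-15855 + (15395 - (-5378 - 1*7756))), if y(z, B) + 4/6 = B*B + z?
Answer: 128539/38022 ≈ 3.3806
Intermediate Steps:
y(z, B) = -2/3 + z + B**2 (y(z, B) = -2/3 + (B*B + z) = -2/3 + (B**2 + z) = -2/3 + (z + B**2) = -2/3 + z + B**2)
(25011 + y(-120, 134))/(-15855 + (15395 - (-5378 - 1*7756))) = (25011 + (-2/3 - 120 + 134**2))/(-15855 + (15395 - (-5378 - 1*7756))) = (25011 + (-2/3 - 120 + 17956))/(-15855 + (15395 - (-5378 - 7756))) = (25011 + 53506/3)/(-15855 + (15395 - 1*(-13134))) = 128539/(3*(-15855 + (15395 + 13134))) = 128539/(3*(-15855 + 28529)) = (128539/3)/12674 = (128539/3)*(1/12674) = 128539/38022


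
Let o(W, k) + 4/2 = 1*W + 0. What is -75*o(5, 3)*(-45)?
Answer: 10125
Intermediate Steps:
o(W, k) = -2 + W (o(W, k) = -2 + (1*W + 0) = -2 + (W + 0) = -2 + W)
-75*o(5, 3)*(-45) = -75*(-2 + 5)*(-45) = -75*3*(-45) = -225*(-45) = 10125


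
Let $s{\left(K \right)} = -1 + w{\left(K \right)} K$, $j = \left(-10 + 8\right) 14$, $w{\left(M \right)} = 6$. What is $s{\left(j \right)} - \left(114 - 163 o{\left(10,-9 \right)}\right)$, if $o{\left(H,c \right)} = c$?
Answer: $-1750$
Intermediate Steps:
$j = -28$ ($j = \left(-2\right) 14 = -28$)
$s{\left(K \right)} = -1 + 6 K$
$s{\left(j \right)} - \left(114 - 163 o{\left(10,-9 \right)}\right) = \left(-1 + 6 \left(-28\right)\right) - \left(114 - -1467\right) = \left(-1 - 168\right) - \left(114 + 1467\right) = -169 - 1581 = -1750$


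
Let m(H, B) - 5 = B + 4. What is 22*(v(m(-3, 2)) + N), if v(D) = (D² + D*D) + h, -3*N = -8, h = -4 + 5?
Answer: 16214/3 ≈ 5404.7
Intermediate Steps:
h = 1
m(H, B) = 9 + B (m(H, B) = 5 + (B + 4) = 5 + (4 + B) = 9 + B)
N = 8/3 (N = -⅓*(-8) = 8/3 ≈ 2.6667)
v(D) = 1 + 2*D² (v(D) = (D² + D*D) + 1 = (D² + D²) + 1 = 2*D² + 1 = 1 + 2*D²)
22*(v(m(-3, 2)) + N) = 22*((1 + 2*(9 + 2)²) + 8/3) = 22*((1 + 2*11²) + 8/3) = 22*((1 + 2*121) + 8/3) = 22*((1 + 242) + 8/3) = 22*(243 + 8/3) = 22*(737/3) = 16214/3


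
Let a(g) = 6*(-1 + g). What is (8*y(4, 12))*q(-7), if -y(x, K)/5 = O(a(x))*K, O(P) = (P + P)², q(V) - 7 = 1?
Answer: -4976640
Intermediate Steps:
q(V) = 8 (q(V) = 7 + 1 = 8)
a(g) = -6 + 6*g
O(P) = 4*P² (O(P) = (2*P)² = 4*P²)
y(x, K) = -20*K*(-6 + 6*x)² (y(x, K) = -5*4*(-6 + 6*x)²*K = -20*K*(-6 + 6*x)²)
(8*y(4, 12))*q(-7) = (8*(-720*12*(-1 + 4)²))*8 = (8*(-720*12*3²))*8 = (8*(-720*12*9))*8 = (8*(-77760))*8 = -622080*8 = -4976640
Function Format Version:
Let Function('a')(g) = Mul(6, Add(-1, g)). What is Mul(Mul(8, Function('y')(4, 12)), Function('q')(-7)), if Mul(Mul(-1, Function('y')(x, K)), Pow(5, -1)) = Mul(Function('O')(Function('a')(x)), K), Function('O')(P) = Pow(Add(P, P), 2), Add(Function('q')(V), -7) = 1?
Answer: -4976640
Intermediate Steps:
Function('q')(V) = 8 (Function('q')(V) = Add(7, 1) = 8)
Function('a')(g) = Add(-6, Mul(6, g))
Function('O')(P) = Mul(4, Pow(P, 2)) (Function('O')(P) = Pow(Mul(2, P), 2) = Mul(4, Pow(P, 2)))
Function('y')(x, K) = Mul(-20, K, Pow(Add(-6, Mul(6, x)), 2)) (Function('y')(x, K) = Mul(-5, Mul(Mul(4, Pow(Add(-6, Mul(6, x)), 2)), K)) = Mul(-5, Mul(4, K, Pow(Add(-6, Mul(6, x)), 2))) = Mul(-20, K, Pow(Add(-6, Mul(6, x)), 2)))
Mul(Mul(8, Function('y')(4, 12)), Function('q')(-7)) = Mul(Mul(8, Mul(-720, 12, Pow(Add(-1, 4), 2))), 8) = Mul(Mul(8, Mul(-720, 12, Pow(3, 2))), 8) = Mul(Mul(8, Mul(-720, 12, 9)), 8) = Mul(Mul(8, -77760), 8) = Mul(-622080, 8) = -4976640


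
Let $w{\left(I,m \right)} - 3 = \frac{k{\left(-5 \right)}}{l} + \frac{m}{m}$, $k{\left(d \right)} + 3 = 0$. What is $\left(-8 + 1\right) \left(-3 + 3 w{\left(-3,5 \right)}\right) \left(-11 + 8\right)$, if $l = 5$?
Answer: $\frac{756}{5} \approx 151.2$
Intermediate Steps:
$k{\left(d \right)} = -3$ ($k{\left(d \right)} = -3 + 0 = -3$)
$w{\left(I,m \right)} = \frac{17}{5}$ ($w{\left(I,m \right)} = 3 + \left(- \frac{3}{5} + \frac{m}{m}\right) = 3 + \left(\left(-3\right) \frac{1}{5} + 1\right) = 3 + \left(- \frac{3}{5} + 1\right) = 3 + \frac{2}{5} = \frac{17}{5}$)
$\left(-8 + 1\right) \left(-3 + 3 w{\left(-3,5 \right)}\right) \left(-11 + 8\right) = \left(-8 + 1\right) \left(-3 + 3 \cdot \frac{17}{5}\right) \left(-11 + 8\right) = - 7 \left(-3 + \frac{51}{5}\right) \left(-3\right) = \left(-7\right) \frac{36}{5} \left(-3\right) = \left(- \frac{252}{5}\right) \left(-3\right) = \frac{756}{5}$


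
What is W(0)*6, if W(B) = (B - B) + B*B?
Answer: 0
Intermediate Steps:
W(B) = B² (W(B) = 0 + B² = B²)
W(0)*6 = 0²*6 = 0*6 = 0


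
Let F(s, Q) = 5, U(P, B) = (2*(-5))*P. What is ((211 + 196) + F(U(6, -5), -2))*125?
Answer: 51500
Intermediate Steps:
U(P, B) = -10*P
((211 + 196) + F(U(6, -5), -2))*125 = ((211 + 196) + 5)*125 = (407 + 5)*125 = 412*125 = 51500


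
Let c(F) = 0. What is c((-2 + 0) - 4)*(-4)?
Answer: 0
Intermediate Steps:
c((-2 + 0) - 4)*(-4) = 0*(-4) = 0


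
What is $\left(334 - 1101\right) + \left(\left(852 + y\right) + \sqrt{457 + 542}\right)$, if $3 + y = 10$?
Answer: $92 + 3 \sqrt{111} \approx 123.61$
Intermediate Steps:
$y = 7$ ($y = -3 + 10 = 7$)
$\left(334 - 1101\right) + \left(\left(852 + y\right) + \sqrt{457 + 542}\right) = \left(334 - 1101\right) + \left(\left(852 + 7\right) + \sqrt{457 + 542}\right) = -767 + \left(859 + \sqrt{999}\right) = -767 + \left(859 + 3 \sqrt{111}\right) = 92 + 3 \sqrt{111}$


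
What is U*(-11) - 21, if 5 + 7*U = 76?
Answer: -928/7 ≈ -132.57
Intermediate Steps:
U = 71/7 (U = -5/7 + (1/7)*76 = -5/7 + 76/7 = 71/7 ≈ 10.143)
U*(-11) - 21 = (71/7)*(-11) - 21 = -781/7 - 21 = -928/7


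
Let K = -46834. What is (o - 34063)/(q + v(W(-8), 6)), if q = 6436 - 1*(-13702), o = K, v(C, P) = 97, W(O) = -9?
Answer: -80897/20235 ≈ -3.9979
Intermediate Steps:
o = -46834
q = 20138 (q = 6436 + 13702 = 20138)
(o - 34063)/(q + v(W(-8), 6)) = (-46834 - 34063)/(20138 + 97) = -80897/20235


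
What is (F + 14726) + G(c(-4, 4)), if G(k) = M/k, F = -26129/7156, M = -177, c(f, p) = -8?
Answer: 211022907/14312 ≈ 14744.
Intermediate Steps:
F = -26129/7156 (F = -26129*1/7156 = -26129/7156 ≈ -3.6513)
G(k) = -177/k
(F + 14726) + G(c(-4, 4)) = (-26129/7156 + 14726) - 177/(-8) = 105353127/7156 - 177*(-⅛) = 105353127/7156 + 177/8 = 211022907/14312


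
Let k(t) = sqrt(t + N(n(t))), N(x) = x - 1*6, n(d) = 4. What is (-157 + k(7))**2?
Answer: (157 - sqrt(5))**2 ≈ 23952.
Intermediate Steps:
N(x) = -6 + x (N(x) = x - 6 = -6 + x)
k(t) = sqrt(-2 + t) (k(t) = sqrt(t + (-6 + 4)) = sqrt(t - 2) = sqrt(-2 + t))
(-157 + k(7))**2 = (-157 + sqrt(-2 + 7))**2 = (-157 + sqrt(5))**2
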